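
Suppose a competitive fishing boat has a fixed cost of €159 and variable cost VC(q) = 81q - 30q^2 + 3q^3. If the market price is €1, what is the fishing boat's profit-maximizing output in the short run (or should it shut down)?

Shut down

Strip out fixed cost: VC = 81q - 30q^2 + 3q^3. Then AVC = 81 - 30q + 3q^2 and MC = 81 - 60q + 9q^2.
The AVC parabola has its vertex at q = 30/6 = 5, where AVC = 81 - 30·5 + 3·5^2 = €6.
With P < min AVC (€1 < €6), every unit sold adds to the loss.
The firm minimizes its loss by shutting down and losing only its fixed cost of €159.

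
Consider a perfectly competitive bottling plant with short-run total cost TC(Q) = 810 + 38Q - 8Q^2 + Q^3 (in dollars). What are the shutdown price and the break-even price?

Shutdown price = $22; break-even price = $137

AVC = 38 - 8Q + Q^2; minimized at Q = 4, giving min AVC = $22. That is the shutdown price.
ATC = 810/Q + 38 - 8Q + Q^2. Setting dATC/dQ = −810/Q^2 − 8 + 2Q = 0 gives Q = 9 (since 2·9^3 − 8·9^2 = 810).
min ATC = 810/9 + 38 − 8·9 + 9^2 = $137. That is the break-even price.
For $22 ≤ P < $137 the firm produces at a loss; below $22 it shuts down.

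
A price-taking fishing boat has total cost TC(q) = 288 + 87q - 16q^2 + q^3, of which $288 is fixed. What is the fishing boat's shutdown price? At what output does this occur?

Short-run supply begins at min AVC. From VC = 87q - 16q^2 + q^3, AVC = 87 - 16q + q^2.
At the minimum of AVC, MC = AVC. MC = 87 - 32q + 3q^2; setting MC = AVC gives 2q^2 - 16q = 0, so q = 8. min AVC = 23.
The firm shuts down for any P below $23.

$23 per unit, at q = 8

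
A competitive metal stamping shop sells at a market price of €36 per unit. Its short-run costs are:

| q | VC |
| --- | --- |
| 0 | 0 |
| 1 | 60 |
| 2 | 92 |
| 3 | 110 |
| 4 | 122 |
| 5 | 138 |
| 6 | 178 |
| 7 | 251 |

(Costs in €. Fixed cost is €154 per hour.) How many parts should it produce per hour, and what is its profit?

q = 5; profit = -€112

Tabulate TR − TC: q=0: -154; q=1: -178; q=2: -174; q=3: -156; q=4: -132; q=5: -112; q=6: -116; q=7: -153.
Profit is maximized at q = 5. AVC there is 138/5 = €27.60 ≤ P, so producing beats shutting down (which would give -€154).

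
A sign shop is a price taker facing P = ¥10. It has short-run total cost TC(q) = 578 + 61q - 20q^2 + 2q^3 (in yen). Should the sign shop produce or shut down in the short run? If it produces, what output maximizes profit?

Shut down

Variable cost is VC = 61q - 20q^2 + 2q^3, so AVC = VC/q = 61 - 20q + 2q^2 and MC = dTC/dq = 61 - 40q + 6q^2.
AVC hits its minimum where MC = AVC, at q = 5, giving min AVC = 61 - 20·5 + 2·5^2 = ¥11.
With P < min AVC (¥10 < ¥11), every unit sold adds to the loss.
Shutting down limits the loss to fixed cost, ¥578.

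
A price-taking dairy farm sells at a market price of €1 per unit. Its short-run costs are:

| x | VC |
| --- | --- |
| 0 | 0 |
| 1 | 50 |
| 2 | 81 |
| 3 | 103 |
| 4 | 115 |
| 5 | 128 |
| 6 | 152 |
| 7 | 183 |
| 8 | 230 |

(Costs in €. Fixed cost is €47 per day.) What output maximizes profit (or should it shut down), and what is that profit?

Profit at each row (π = 1x − TC): x=0: -47; x=1: -96; x=2: -126; x=3: -147; x=4: -158; x=5: -170; x=6: -193; x=7: -223; x=8: -269.
Profit is highest at x = 0. Equivalently, the lowest AVC in the table is 152/6 ≈ €25.33 at x = 6, and P = €1 falls below it — price never covers variable cost, so the firm shuts down and loses only its fixed cost.

x = 0 (shut down); profit = -€47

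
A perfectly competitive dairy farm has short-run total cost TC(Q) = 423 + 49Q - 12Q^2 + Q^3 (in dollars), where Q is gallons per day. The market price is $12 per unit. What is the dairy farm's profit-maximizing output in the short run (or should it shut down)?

Variable cost is VC = 49Q - 12Q^2 + Q^3, so AVC = VC/Q = 49 - 12Q + Q^2 and MC = dTC/dQ = 49 - 24Q + 3Q^2.
AVC is minimized where dAVC/dQ = -12 + 2Q = 0, at Q = 6; min AVC = 49 - 12·6 + 6^2 = $13.
With P < min AVC ($12 < $13), every unit sold adds to the loss.
The firm minimizes its loss by shutting down and losing only its fixed cost of $423.

Shut down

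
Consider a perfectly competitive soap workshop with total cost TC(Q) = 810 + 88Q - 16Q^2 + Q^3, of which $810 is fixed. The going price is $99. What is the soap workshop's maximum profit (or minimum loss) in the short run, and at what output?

AVC = 88 - 16Q + Q^2 has its minimum $24 at Q = 8; price $99 clears that bar, so the firm operates.
MC = 88 - 32Q + 3Q^2. Setting P = MC and taking the root on the rising branch gives Q* = 11.
TR = 99·11 = 1089. TC = 810 + 363 = 1173. Profit = 1089 − 1173 = -$84.
Shutting down would mean losing the fixed cost of $810, so operating at a loss of $84 is better by $726.

Profit = -$84 at Q = 11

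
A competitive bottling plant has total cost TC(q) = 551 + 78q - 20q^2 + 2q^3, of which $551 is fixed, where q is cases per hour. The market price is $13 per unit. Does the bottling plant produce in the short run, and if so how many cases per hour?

Shut down

Strip out fixed cost: VC = 78q - 20q^2 + 2q^3. Then AVC = 78 - 20q + 2q^2 and MC = 78 - 40q + 6q^2.
The AVC parabola has its vertex at q = 20/4 = 5, where AVC = 78 - 20·5 + 2·5^2 = $28.
With P < min AVC ($13 < $28), every unit sold adds to the loss.
Best response: produce nothing and absorb the $551 fixed cost.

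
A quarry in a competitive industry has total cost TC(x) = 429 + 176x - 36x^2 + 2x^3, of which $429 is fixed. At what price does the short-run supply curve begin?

The shutdown price is the minimum of AVC. VC = 176x - 36x^2 + 2x^3, so AVC = 176 - 36x + 2x^2.
dAVC/dx = -36 + 4x = 0 gives x = 9. min AVC = 176 - 36·9 + 2·9^2 = 14.
The firm shuts down for any P below $14.

$14 per unit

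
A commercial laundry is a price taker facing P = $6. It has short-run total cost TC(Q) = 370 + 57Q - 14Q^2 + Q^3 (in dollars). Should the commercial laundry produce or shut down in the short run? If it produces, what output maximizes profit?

Shut down

Variable cost is VC = 57Q - 14Q^2 + Q^3, so AVC = VC/Q = 57 - 14Q + Q^2 and MC = dTC/dQ = 57 - 28Q + 3Q^2.
AVC is minimized where dAVC/dQ = -14 + 2Q = 0, at Q = 7; min AVC = 57 - 14·7 + 7^2 = $8.
Since P = $6 < min AVC = $8, price fails to cover variable cost at any output.
The firm minimizes its loss by shutting down and losing only its fixed cost of $370.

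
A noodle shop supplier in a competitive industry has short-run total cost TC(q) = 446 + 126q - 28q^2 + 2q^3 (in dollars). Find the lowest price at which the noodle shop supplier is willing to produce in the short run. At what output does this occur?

The shutdown price is the minimum of AVC. VC = 126q - 28q^2 + 2q^3, so AVC = 126 - 28q + 2q^2.
dAVC/dq = -28 + 4q = 0 gives q = 7. min AVC = 126 - 28·7 + 2·7^2 = 28.
So the shutdown price is $28.

$28 per unit, at q = 7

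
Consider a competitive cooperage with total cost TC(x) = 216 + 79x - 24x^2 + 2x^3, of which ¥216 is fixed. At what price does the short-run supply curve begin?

¥7 per unit

The firm shuts down when price falls below the minimum of average variable cost. AVC = VC/x = 79 - 24x + 2x^2.
At the minimum of AVC, MC = AVC. MC = 79 - 48x + 6x^2; setting MC = AVC gives 4x^2 - 24x = 0, so x = 6. min AVC = 7.
The firm shuts down for any P below ¥7.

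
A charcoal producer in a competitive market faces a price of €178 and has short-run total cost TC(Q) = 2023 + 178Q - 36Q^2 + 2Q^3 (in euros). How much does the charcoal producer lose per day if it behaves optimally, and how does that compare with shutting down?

AVC = 178 - 36Q + 2Q^2; min AVC = €16 at Q = 9. Since P = €178 ≥ min AVC, the firm produces.
With MC = 178 - 72Q + 6Q^2, P = MC on the upward-sloping part at Q* = 12.
TR = 178·12 = 2136. TC = 2023 + 408 = 2431. Profit = 2136 − 2431 = -€295.
Shutting down would mean losing the fixed cost of €2023, so operating at a loss of €295 is better by €1728.

Profit = -€295 at Q = 12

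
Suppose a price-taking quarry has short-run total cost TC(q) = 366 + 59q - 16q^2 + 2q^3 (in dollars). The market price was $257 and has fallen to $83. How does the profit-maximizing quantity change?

AVC = 59 - 16q + 2q^2, minimized at q = 4 where min AVC = $27. MC = 59 - 32q + 6q^2.
At P = $257 ≥ min AVC, set P = MC on the rising branch: q = 9.
At P = $83 ≥ min AVC, set P = MC: q = 6. The firm stays open but cuts output.

Output falls from 9 to 6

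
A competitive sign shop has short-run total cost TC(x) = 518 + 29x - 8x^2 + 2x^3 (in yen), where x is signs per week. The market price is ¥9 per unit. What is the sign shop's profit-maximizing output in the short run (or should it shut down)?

Strip out fixed cost: VC = 29x - 8x^2 + 2x^3. Then AVC = 29 - 8x + 2x^2 and MC = 29 - 16x + 6x^2.
AVC hits its minimum where MC = AVC, at x = 2, giving min AVC = 29 - 8·2 + 2·2^2 = ¥21.
With P < min AVC (¥9 < ¥21), every unit sold adds to the loss.
Best response: produce nothing and absorb the ¥518 fixed cost.

Shut down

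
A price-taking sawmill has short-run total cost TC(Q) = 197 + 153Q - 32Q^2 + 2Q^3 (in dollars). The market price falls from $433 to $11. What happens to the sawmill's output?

MC = 153 - 64Q + 6Q^2; the shutdown threshold is min AVC = $25 (at Q = 8).
At P = $433 ≥ min AVC, set P = MC on the rising branch: Q = 14.
At P = $11 < min AVC = $25, price no longer covers variable cost at any output, so the firm shuts down: Q = 0.

Output falls from 14 to 0 (the firm shuts down)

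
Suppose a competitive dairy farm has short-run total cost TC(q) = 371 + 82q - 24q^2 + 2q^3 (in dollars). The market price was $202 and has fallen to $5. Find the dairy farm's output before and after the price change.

MC = 82 - 48q + 6q^2; the shutdown threshold is min AVC = $10 (at q = 6).
At P = $202 ≥ min AVC, set P = MC on the rising branch: q = 10.
At P = $5 < min AVC = $10, price no longer covers variable cost at any output, so the firm shuts down: q = 0.

Output falls from 10 to 0 (the firm shuts down)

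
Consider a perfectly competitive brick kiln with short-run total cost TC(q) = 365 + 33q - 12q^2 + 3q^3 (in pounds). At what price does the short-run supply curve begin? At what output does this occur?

£21 per unit, at q = 2

The firm shuts down when price falls below the minimum of average variable cost. AVC = VC/q = 33 - 12q + 3q^2.
At the minimum of AVC, MC = AVC. MC = 33 - 24q + 9q^2; setting MC = AVC gives 6q^2 - 12q = 0, so q = 2. min AVC = 21.
The firm shuts down for any P below £21.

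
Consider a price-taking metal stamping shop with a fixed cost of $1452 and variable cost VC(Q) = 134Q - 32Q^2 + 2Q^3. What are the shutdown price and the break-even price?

AVC = 134 - 32Q + 2Q^2; minimized at Q = 8, giving min AVC = $6. That is the shutdown price.
ATC = 1452/Q + 134 - 32Q + 2Q^2. Setting dATC/dQ = −1452/Q^2 − 32 + 4Q = 0 gives Q = 11 (since 4·11^3 − 32·11^2 = 1452).
min ATC = 1452/11 + 134 − 32·11 + 2·11^2 = $156. That is the break-even price.
Between these two prices the firm operates at a loss; above $156 it earns a profit.

Shutdown price = $6; break-even price = $156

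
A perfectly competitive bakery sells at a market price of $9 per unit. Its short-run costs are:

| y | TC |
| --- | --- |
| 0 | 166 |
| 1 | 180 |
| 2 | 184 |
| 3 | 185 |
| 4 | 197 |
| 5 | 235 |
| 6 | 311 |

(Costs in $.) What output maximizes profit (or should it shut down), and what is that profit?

Profit at each row (π = 9y − TC): y=0: -166; y=1: -171; y=2: -166; y=3: -158; y=4: -161; y=5: -190; y=6: -257.
Profit is maximized at y = 3. AVC there is 19/3 = $6.33 ≤ P, so producing beats shutting down (which would give -$166).

y = 3; profit = -$158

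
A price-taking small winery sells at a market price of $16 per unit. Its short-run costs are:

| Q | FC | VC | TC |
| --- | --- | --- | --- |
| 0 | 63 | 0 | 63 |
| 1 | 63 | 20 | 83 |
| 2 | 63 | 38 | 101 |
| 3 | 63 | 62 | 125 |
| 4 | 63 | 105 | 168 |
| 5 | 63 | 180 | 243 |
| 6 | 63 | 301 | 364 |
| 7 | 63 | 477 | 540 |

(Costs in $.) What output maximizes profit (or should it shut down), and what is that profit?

Q = 0 (shut down); profit = -$63

Tabulate TR − TC: Q=0: -63; Q=1: -67; Q=2: -69; Q=3: -77; Q=4: -104; Q=5: -163; Q=6: -268; Q=7: -428.
Profit is highest at Q = 0. Equivalently, the lowest AVC in the table is 38/2 ≈ $19 at Q = 2, and P = $16 falls below it — price never covers variable cost, so the firm shuts down and loses only its fixed cost.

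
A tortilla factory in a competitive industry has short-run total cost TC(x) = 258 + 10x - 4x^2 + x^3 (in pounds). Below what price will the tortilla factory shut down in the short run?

£6 per unit

The shutdown price is the minimum of AVC. VC = 10x - 4x^2 + x^3, so AVC = 10 - 4x + x^2.
At the minimum of AVC, MC = AVC. MC = 10 - 8x + 3x^2; setting MC = AVC gives 2x^2 - 4x = 0, so x = 2. min AVC = 6.
For P < £6 the firm produces nothing.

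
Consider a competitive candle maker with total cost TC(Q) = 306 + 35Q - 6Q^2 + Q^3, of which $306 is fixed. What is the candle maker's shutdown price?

Short-run supply begins at min AVC. From VC = 35Q - 6Q^2 + Q^3, AVC = 35 - 6Q + Q^2.
At the minimum of AVC, MC = AVC. MC = 35 - 12Q + 3Q^2; setting MC = AVC gives 2Q^2 - 6Q = 0, so Q = 3. min AVC = 26.
The firm shuts down for any P below $26.

$26 per unit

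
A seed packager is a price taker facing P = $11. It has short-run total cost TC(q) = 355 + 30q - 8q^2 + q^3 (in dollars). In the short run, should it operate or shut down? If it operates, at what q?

Shut down

Variable cost is VC = 30q - 8q^2 + q^3, so AVC = VC/q = 30 - 8q + q^2 and MC = dTC/dq = 30 - 16q + 3q^2.
AVC is minimized where dAVC/dq = -8 + 2q = 0, at q = 4; min AVC = 30 - 8·4 + 4^2 = $14.
P = $11 lies below min AVC = $14; no output level covers variable cost.
The firm minimizes its loss by shutting down and losing only its fixed cost of $355.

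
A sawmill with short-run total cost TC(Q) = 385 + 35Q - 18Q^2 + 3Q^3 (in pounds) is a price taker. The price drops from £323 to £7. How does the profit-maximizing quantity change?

MC = 35 - 36Q + 9Q^2; the shutdown threshold is min AVC = £8 (at Q = 3).
With P = £323 above the shutdown price, P = MC gives Q = 8.
At P = £7 < min AVC = £8, price no longer covers variable cost at any output, so the firm shuts down: Q = 0.

Output falls from 8 to 0 (the firm shuts down)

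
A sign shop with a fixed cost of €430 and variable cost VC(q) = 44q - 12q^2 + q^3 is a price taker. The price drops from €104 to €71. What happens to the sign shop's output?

Output falls from 10 to 9

MC = 44 - 24q + 3q^2; the shutdown threshold is min AVC = €8 (at q = 6).
With P = €104 above the shutdown price, P = MC gives q = 10.
At P = €71 ≥ min AVC, set P = MC: q = 9. The firm stays open but cuts output.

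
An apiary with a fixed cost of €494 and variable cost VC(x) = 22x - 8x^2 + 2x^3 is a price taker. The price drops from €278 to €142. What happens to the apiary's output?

Output falls from 8 to 6

MC = 22 - 16x + 6x^2; the shutdown threshold is min AVC = €14 (at x = 2).
With P = €278 above the shutdown price, P = MC gives x = 8.
At P = €142 ≥ min AVC, set P = MC: x = 6. The firm stays open but cuts output.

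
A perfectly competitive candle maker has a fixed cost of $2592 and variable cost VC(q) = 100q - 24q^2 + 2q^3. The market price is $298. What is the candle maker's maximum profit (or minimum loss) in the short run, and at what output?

AVC = 100 - 24q + 2q^2 has its minimum $28 at q = 6; price $298 clears that bar, so the firm operates.
With MC = 100 - 48q + 6q^2, P = MC on the upward-sloping part at q* = 11.
TR = 298·11 = 3278. TC = 2592 + 858 = 3450. Profit = 3278 − 3450 = -$172.
Shutting down would mean losing the fixed cost of $2592, so operating at a loss of $172 is better by $2420.

Profit = -$172 at q = 11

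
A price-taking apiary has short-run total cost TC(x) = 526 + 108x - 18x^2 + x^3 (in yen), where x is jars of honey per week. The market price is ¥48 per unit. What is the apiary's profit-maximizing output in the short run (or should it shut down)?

Produce at x = 10

Strip out fixed cost: VC = 108x - 18x^2 + x^3. Then AVC = 108 - 18x + x^2 and MC = 108 - 36x + 3x^2.
The AVC parabola has its vertex at x = 18/2 = 9, where AVC = 108 - 18·9 + 9^2 = ¥27.
Since P = ¥48 ≥ min AVC = ¥27, price covers variable cost and the firm should produce.
Solving P = MC: 60 - 36x + 3x^2 = 0 ⇒ x = 2 or 10. On the upward-sloping branch, x* = 10.
Check: AVC at x = 10 is ¥28 ≤ P, so revenue covers variable cost.
Profit = P·x − TC = 48·10 − 806 = -¥326, a loss, but smaller than the ¥526 fixed cost the firm would lose by shutting down.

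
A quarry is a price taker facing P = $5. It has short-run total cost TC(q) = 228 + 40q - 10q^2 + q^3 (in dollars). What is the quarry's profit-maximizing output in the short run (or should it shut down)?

Strip out fixed cost: VC = 40q - 10q^2 + q^3. Then AVC = 40 - 10q + q^2 and MC = 40 - 20q + 3q^2.
The AVC parabola has its vertex at q = 10/2 = 5, where AVC = 40 - 10·5 + 5^2 = $15.
Since P = $5 < min AVC = $15, price fails to cover variable cost at any output.
Best response: produce nothing and absorb the $228 fixed cost.

Shut down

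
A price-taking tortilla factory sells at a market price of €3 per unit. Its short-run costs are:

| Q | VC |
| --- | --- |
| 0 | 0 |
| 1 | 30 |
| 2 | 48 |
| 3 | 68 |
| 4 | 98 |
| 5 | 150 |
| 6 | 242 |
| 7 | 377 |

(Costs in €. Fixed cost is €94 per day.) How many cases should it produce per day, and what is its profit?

Q = 0 (shut down); profit = -€94

Tabulate TR − TC: Q=0: -94; Q=1: -121; Q=2: -136; Q=3: -153; Q=4: -180; Q=5: -229; Q=6: -318; Q=7: -450.
Profit is highest at Q = 0. Equivalently, the lowest AVC in the table is 68/3 ≈ €22.67 at Q = 3, and P = €3 falls below it — price never covers variable cost, so the firm shuts down and loses only its fixed cost.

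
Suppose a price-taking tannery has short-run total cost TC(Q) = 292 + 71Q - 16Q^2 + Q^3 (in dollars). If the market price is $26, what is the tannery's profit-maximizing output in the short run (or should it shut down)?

From TC, MC = TC'(Q) = 71 - 32Q + 3Q^2 and AVC = VC/Q = 71 - 16Q + Q^2.
AVC is minimized where dAVC/dQ = -16 + 2Q = 0, at Q = 8; min AVC = 71 - 16·8 + 8^2 = $7.
P = $26 exceeds min AVC = $7, so the firm stays open.
Solving P = MC: 45 - 32Q + 3Q^2 = 0 ⇒ Q = 5/3 or 9. On the upward-sloping branch, Q* = 9.
Check: AVC at Q = 9 is $8 ≤ P, so revenue covers variable cost.
Profit = P·Q − TC = 26·9 − 364 = -$130, a loss, but smaller than the $292 fixed cost the firm would lose by shutting down.

Produce at Q = 9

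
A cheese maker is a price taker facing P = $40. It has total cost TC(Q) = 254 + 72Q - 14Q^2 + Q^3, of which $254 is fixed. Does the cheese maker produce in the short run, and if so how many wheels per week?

Variable cost is VC = 72Q - 14Q^2 + Q^3, so AVC = VC/Q = 72 - 14Q + Q^2 and MC = dTC/dQ = 72 - 28Q + 3Q^2.
The AVC parabola has its vertex at Q = 14/2 = 7, where AVC = 72 - 14·7 + 7^2 = $23.
Because $40 ≥ $23, revenue can cover variable cost; the firm operates.
Set P = MC: 40 = 72 - 28Q + 3Q^2 → 32 - 28Q + 3Q^2 = 0. The roots are Q = 4/3 and Q = 8; the profit-maximizing output is on the rising part of MC, so Q* = 8.
Check: AVC at Q = 8 is $24 ≤ P, so revenue covers variable cost.
Profit = P·Q − TC = 40·8 − 446 = -$126, a loss, but smaller than the $254 fixed cost the firm would lose by shutting down.

Produce at Q = 8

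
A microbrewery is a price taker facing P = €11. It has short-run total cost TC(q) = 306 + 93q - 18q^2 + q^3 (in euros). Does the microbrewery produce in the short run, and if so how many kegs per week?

Shut down

Variable cost is VC = 93q - 18q^2 + q^3, so AVC = VC/q = 93 - 18q + q^2 and MC = dTC/dq = 93 - 36q + 3q^2.
AVC hits its minimum where MC = AVC, at q = 9, giving min AVC = 93 - 18·9 + 9^2 = €12.
P = €11 lies below min AVC = €12; no output level covers variable cost.
Shutting down limits the loss to fixed cost, €306.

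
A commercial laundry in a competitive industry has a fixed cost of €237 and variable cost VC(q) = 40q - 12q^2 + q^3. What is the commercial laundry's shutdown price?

€4 per unit

The shutdown price is the minimum of AVC. VC = 40q - 12q^2 + q^3, so AVC = 40 - 12q + q^2.
dAVC/dq = -12 + 2q = 0 gives q = 6. min AVC = 40 - 12·6 + 6^2 = 4.
For P < €4 the firm produces nothing.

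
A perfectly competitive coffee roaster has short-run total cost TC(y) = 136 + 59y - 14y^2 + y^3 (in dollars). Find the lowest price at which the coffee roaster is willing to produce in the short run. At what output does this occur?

$10 per unit, at y = 7

Short-run supply begins at min AVC. From VC = 59y - 14y^2 + y^3, AVC = 59 - 14y + y^2.
dAVC/dy = -14 + 2y = 0 gives y = 7. min AVC = 59 - 14·7 + 7^2 = 10.
The firm shuts down for any P below $10.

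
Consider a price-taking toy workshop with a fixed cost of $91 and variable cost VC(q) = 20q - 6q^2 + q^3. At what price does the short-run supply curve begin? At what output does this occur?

The firm shuts down when price falls below the minimum of average variable cost. AVC = VC/q = 20 - 6q + q^2.
At the minimum of AVC, MC = AVC. MC = 20 - 12q + 3q^2; setting MC = AVC gives 2q^2 - 6q = 0, so q = 3. min AVC = 11.
For P < $11 the firm produces nothing.

$11 per unit, at q = 3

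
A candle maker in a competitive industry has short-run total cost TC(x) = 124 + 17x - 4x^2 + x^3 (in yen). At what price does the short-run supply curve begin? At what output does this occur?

The firm shuts down when price falls below the minimum of average variable cost. AVC = VC/x = 17 - 4x + x^2.
At the minimum of AVC, MC = AVC. MC = 17 - 8x + 3x^2; setting MC = AVC gives 2x^2 - 4x = 0, so x = 2. min AVC = 13.
The firm shuts down for any P below ¥13.

¥13 per unit, at x = 2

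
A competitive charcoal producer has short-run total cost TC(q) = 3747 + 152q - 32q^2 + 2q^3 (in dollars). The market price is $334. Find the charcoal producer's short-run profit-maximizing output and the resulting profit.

Profit = -$367 at q = 13

AVC = 152 - 32q + 2q^2; min AVC = $24 at q = 8. Since P = $334 ≥ min AVC, the firm produces.
With MC = 152 - 64q + 6q^2, P = MC on the upward-sloping part at q* = 13.
TR = 334·13 = 4342. TC = 3747 + 962 = 4709. Profit = 4342 − 4709 = -$367.
By producing, the firm covers all variable cost plus $3380 of fixed cost; shutting down would lose the full $3747.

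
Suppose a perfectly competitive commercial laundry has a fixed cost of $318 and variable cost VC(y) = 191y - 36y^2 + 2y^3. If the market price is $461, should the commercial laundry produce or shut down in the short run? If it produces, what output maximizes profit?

Strip out fixed cost: VC = 191y - 36y^2 + 2y^3. Then AVC = 191 - 36y + 2y^2 and MC = 191 - 72y + 6y^2.
AVC is minimized where dAVC/dy = -36 + 4y = 0, at y = 9; min AVC = 191 - 36·9 + 2·9^2 = $29.
Since P = $461 ≥ min AVC = $29, price covers variable cost and the firm should produce.
P = MC gives -270 - 72y + 6y^2 = 0, with roots -3 and 15. Take the larger (rising MC): y* = 15.
Check: AVC at y = 15 is $101 ≤ P, so revenue covers variable cost.
Profit = P·y − TC = 461·15 − 1833 = $5082.

Produce at y = 15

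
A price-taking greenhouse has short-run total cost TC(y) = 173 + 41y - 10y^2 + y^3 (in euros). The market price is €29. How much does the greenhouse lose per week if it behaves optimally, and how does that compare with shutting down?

AVC = 41 - 10y + y^2 has its minimum €16 at y = 5; price €29 clears that bar, so the firm operates.
With MC = 41 - 20y + 3y^2, P = MC on the upward-sloping part at y* = 6.
TR = 29·6 = 174. TC = 173 + 102 = 275. Profit = 174 − 275 = -€101.
By producing, the firm covers all variable cost plus €72 of fixed cost; shutting down would lose the full €173.

Profit = -€101 at y = 6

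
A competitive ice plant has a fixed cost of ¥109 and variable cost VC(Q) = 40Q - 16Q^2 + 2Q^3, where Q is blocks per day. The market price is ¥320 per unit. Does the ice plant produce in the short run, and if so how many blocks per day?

Produce at Q = 10

Strip out fixed cost: VC = 40Q - 16Q^2 + 2Q^3. Then AVC = 40 - 16Q + 2Q^2 and MC = 40 - 32Q + 6Q^2.
AVC hits its minimum where MC = AVC, at Q = 4, giving min AVC = 40 - 16·4 + 2·4^2 = ¥8.
Because ¥320 ≥ ¥8, revenue can cover variable cost; the firm operates.
P = MC gives -280 - 32Q + 6Q^2 = 0, with roots -14/3 and 10. Take the larger (rising MC): Q* = 10.
Check: AVC at Q = 10 is ¥80 ≤ P, so revenue covers variable cost.
Profit = P·Q − TC = 320·10 − 909 = ¥2291.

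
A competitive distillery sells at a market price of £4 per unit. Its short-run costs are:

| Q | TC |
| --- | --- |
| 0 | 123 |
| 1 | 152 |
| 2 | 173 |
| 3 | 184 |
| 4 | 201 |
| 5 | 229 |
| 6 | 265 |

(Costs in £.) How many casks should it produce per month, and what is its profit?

Q = 0 (shut down); profit = -£123

Profit at each row (π = 4Q − TC): Q=0: -123; Q=1: -148; Q=2: -165; Q=3: -172; Q=4: -185; Q=5: -209; Q=6: -241.
Profit is highest at Q = 0. Equivalently, the lowest AVC in the table is 78/4 ≈ £19.50 at Q = 4, and P = £4 falls below it — price never covers variable cost, so the firm shuts down and loses only its fixed cost.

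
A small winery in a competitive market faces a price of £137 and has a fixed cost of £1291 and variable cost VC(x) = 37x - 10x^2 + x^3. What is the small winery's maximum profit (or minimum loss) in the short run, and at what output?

Profit = -£291 at x = 10

AVC = 37 - 10x + x^2 has its minimum £12 at x = 5; price £137 clears that bar, so the firm operates.
MC = 37 - 20x + 3x^2. Setting P = MC and taking the root on the rising branch gives x* = 10.
TR = 137·10 = 1370. TC = 1291 + 370 = 1661. Profit = 1370 − 1661 = -£291.
That loss of £291 beats the £1291 the firm would lose by shutting down; producing recovers £1000 of fixed cost.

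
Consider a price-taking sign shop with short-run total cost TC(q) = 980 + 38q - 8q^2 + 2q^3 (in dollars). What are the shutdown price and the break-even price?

Shutdown price = min AVC. AVC = 38 - 8q + 2q^2, with vertex at q = 2 and minimum $30.
ATC = 980/q + 38 - 8q + 2q^2. Setting dATC/dq = −980/q^2 − 8 + 4q = 0 gives q = 7 (since 4·7^3 − 8·7^2 = 980).
min ATC = 980/7 + 38 − 8·7 + 2·7^2 = $220. That is the break-even price.
For $30 ≤ P < $220 the firm produces at a loss; below $30 it shuts down.

Shutdown price = $30; break-even price = $220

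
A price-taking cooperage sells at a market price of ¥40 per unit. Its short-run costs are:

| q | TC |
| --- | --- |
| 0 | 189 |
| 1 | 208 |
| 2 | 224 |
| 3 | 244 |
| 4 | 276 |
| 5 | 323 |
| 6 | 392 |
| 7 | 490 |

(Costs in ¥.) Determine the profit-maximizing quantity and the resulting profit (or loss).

q = 4; profit = -¥116

Profit at each row (π = 40q − TC): q=0: -189; q=1: -168; q=2: -144; q=3: -124; q=4: -116; q=5: -123; q=6: -152; q=7: -210.
Profit is maximized at q = 4. AVC there is 87/4 = ¥21.75 ≤ P, so producing beats shutting down (which would give -¥189).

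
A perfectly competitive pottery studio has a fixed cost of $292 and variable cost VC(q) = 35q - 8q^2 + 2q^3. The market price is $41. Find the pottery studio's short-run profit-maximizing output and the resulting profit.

Profit = -$256 at q = 3

AVC = 35 - 8q + 2q^2 has its minimum $27 at q = 2; price $41 clears that bar, so the firm operates.
With MC = 35 - 16q + 6q^2, P = MC on the upward-sloping part at q* = 3.
TR = 41·3 = 123. TC = 292 + 87 = 379. Profit = 123 − 379 = -$256.
That loss of $256 beats the $292 the firm would lose by shutting down; producing recovers $36 of fixed cost.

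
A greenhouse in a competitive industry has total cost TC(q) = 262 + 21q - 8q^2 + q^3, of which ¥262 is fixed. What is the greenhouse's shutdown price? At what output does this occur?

¥5 per unit, at q = 4

The shutdown price is the minimum of AVC. VC = 21q - 8q^2 + q^3, so AVC = 21 - 8q + q^2.
dAVC/dq = -8 + 2q = 0 gives q = 4. min AVC = 21 - 8·4 + 4^2 = 5.
The firm shuts down for any P below ¥5.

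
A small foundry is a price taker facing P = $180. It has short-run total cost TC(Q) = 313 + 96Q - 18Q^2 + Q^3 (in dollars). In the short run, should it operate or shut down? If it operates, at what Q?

Produce at Q = 14

From TC, MC = TC'(Q) = 96 - 36Q + 3Q^2 and AVC = VC/Q = 96 - 18Q + Q^2.
The AVC parabola has its vertex at Q = 18/2 = 9, where AVC = 96 - 18·9 + 9^2 = $15.
Since P = $180 ≥ min AVC = $15, price covers variable cost and the firm should produce.
Set P = MC: 180 = 96 - 36Q + 3Q^2 → -84 - 36Q + 3Q^2 = 0. The roots are Q = -2 and Q = 14; the profit-maximizing output is on the rising part of MC, so Q* = 14.
Check: AVC at Q = 14 is $40 ≤ P, so revenue covers variable cost.
Profit = P·Q − TC = 180·14 − 873 = $1647.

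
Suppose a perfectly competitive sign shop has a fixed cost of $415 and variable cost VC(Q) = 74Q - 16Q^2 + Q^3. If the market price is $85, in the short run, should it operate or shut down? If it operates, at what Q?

Produce at Q = 11

Strip out fixed cost: VC = 74Q - 16Q^2 + Q^3. Then AVC = 74 - 16Q + Q^2 and MC = 74 - 32Q + 3Q^2.
AVC is minimized where dAVC/dQ = -16 + 2Q = 0, at Q = 8; min AVC = 74 - 16·8 + 8^2 = $10.
Because $85 ≥ $10, revenue can cover variable cost; the firm operates.
Set P = MC: 85 = 74 - 32Q + 3Q^2 → -11 - 32Q + 3Q^2 = 0. The roots are Q = -1/3 and Q = 11; the profit-maximizing output is on the rising part of MC, so Q* = 11.
Check: AVC at Q = 11 is $19 ≤ P, so revenue covers variable cost.
Profit = P·Q − TC = 85·11 − 624 = $311.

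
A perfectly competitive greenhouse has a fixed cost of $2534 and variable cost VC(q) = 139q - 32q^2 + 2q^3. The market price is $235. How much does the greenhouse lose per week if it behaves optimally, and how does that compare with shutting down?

AVC = 139 - 32q + 2q^2 has its minimum $11 at q = 8; price $235 clears that bar, so the firm operates.
With MC = 139 - 64q + 6q^2, P = MC on the upward-sloping part at q* = 12.
TR = 235·12 = 2820. TC = 2534 + 516 = 3050. Profit = 2820 − 3050 = -$230.
That loss of $230 beats the $2534 the firm would lose by shutting down; producing recovers $2304 of fixed cost.

Profit = -$230 at q = 12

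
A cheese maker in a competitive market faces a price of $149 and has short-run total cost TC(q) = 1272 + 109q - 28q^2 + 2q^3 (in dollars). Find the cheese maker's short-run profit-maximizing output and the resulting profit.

Profit = -$72 at q = 10

AVC = 109 - 28q + 2q^2 has its minimum $11 at q = 7; price $149 clears that bar, so the firm operates.
MC = 109 - 56q + 6q^2. Setting P = MC and taking the root on the rising branch gives q* = 10.
TR = 149·10 = 1490. TC = 1272 + 290 = 1562. Profit = 1490 − 1562 = -$72.
That loss of $72 beats the $1272 the firm would lose by shutting down; producing recovers $1200 of fixed cost.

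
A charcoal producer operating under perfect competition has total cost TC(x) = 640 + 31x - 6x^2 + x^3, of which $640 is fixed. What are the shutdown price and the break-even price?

AVC = 31 - 6x + x^2; minimized at x = 3, giving min AVC = $22. That is the shutdown price.
ATC = 640/x + 31 - 6x + x^2. Setting dATC/dx = −640/x^2 − 6 + 2x = 0 gives x = 8 (since 2·8^3 − 6·8^2 = 640).
min ATC = 640/8 + 31 − 6·8 + 8^2 = $127. That is the break-even price.
For $22 ≤ P < $127 the firm produces at a loss; below $22 it shuts down.

Shutdown price = $22; break-even price = $127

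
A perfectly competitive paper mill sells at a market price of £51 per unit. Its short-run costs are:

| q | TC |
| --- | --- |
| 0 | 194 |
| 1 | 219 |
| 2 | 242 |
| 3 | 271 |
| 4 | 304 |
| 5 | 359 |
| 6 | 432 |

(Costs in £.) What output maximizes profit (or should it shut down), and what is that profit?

Tabulate TR − TC: q=0: -194; q=1: -168; q=2: -140; q=3: -118; q=4: -100; q=5: -104; q=6: -126.
Profit is maximized at q = 4. AVC there is 110/4 = £27.50 ≤ P, so producing beats shutting down (which would give -£194).

q = 4; profit = -£100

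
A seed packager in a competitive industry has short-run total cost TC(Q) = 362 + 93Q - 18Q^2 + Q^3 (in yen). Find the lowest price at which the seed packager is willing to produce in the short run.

¥12 per unit

The firm shuts down when price falls below the minimum of average variable cost. AVC = VC/Q = 93 - 18Q + Q^2.
dAVC/dQ = -18 + 2Q = 0 gives Q = 9. min AVC = 93 - 18·9 + 9^2 = 12.
The firm shuts down for any P below ¥12.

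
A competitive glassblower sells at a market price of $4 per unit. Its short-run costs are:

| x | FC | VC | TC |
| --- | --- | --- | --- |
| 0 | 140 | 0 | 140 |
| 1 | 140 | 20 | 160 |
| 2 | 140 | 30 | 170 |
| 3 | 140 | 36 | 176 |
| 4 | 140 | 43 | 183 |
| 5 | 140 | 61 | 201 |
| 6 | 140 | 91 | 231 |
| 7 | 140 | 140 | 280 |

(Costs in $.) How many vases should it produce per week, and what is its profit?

Compute π = P·x − TC at each output: x=0: -140; x=1: -156; x=2: -162; x=3: -164; x=4: -167; x=5: -181; x=6: -207; x=7: -252.
Profit is highest at x = 0. Equivalently, the lowest AVC in the table is 43/4 ≈ $10.75 at x = 4, and P = $4 falls below it — price never covers variable cost, so the firm shuts down and loses only its fixed cost.

x = 0 (shut down); profit = -$140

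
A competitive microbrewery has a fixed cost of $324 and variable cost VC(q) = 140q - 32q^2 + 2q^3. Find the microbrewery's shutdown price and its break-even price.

Shutdown price = $12; break-even price = $50

Shutdown price = min AVC. AVC = 140 - 32q + 2q^2, with vertex at q = 8 and minimum $12.
ATC = 324/q + 140 - 32q + 2q^2. Setting dATC/dq = −324/q^2 − 32 + 4q = 0 gives q = 9 (since 4·9^3 − 32·9^2 = 324).
min ATC = 324/9 + 140 − 32·9 + 2·9^2 = $50. That is the break-even price.
For $12 ≤ P < $50 the firm produces at a loss; below $12 it shuts down.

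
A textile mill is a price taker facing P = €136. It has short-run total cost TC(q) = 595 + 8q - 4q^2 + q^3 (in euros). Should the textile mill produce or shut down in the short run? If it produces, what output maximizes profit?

From TC, MC = TC'(q) = 8 - 8q + 3q^2 and AVC = VC/q = 8 - 4q + q^2.
The AVC parabola has its vertex at q = 4/2 = 2, where AVC = 8 - 4·2 + 2^2 = €4.
P = €136 exceeds min AVC = €4, so the firm stays open.
P = MC gives -128 - 8q + 3q^2 = 0, with roots -16/3 and 8. Take the larger (rising MC): q* = 8.
Check: AVC at q = 8 is €40 ≤ P, so revenue covers variable cost.
Profit = P·q − TC = 136·8 − 915 = €173.

Produce at q = 8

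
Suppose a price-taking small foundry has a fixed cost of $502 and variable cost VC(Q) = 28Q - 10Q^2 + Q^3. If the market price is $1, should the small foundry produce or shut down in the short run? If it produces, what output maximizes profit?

Shut down

Variable cost is VC = 28Q - 10Q^2 + Q^3, so AVC = VC/Q = 28 - 10Q + Q^2 and MC = dTC/dQ = 28 - 20Q + 3Q^2.
AVC hits its minimum where MC = AVC, at Q = 5, giving min AVC = 28 - 10·5 + 5^2 = $3.
P = $1 lies below min AVC = $3; no output level covers variable cost.
The firm minimizes its loss by shutting down and losing only its fixed cost of $502.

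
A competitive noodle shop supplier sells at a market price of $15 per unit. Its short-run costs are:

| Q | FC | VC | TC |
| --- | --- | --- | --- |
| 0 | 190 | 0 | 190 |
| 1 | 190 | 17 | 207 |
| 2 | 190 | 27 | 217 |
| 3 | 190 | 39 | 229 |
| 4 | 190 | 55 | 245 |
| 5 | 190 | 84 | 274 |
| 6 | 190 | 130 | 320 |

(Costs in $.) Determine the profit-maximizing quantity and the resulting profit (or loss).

Compute π = P·Q − TC at each output: Q=0: -190; Q=1: -192; Q=2: -187; Q=3: -184; Q=4: -185; Q=5: -199; Q=6: -230.
Profit is maximized at Q = 3. AVC there is 39/3 = $13 ≤ P, so producing beats shutting down (which would give -$190).

Q = 3; profit = -$184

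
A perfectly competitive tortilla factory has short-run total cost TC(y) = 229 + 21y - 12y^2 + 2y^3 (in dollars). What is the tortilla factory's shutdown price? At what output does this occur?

The shutdown price is the minimum of AVC. VC = 21y - 12y^2 + 2y^3, so AVC = 21 - 12y + 2y^2.
dAVC/dy = -12 + 4y = 0 gives y = 3. min AVC = 21 - 12·3 + 2·3^2 = 3.
For P < $3 the firm produces nothing.

$3 per unit, at y = 3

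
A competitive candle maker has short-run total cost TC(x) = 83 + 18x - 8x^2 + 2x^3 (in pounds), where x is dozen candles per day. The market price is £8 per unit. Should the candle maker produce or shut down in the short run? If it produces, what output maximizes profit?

Shut down

Strip out fixed cost: VC = 18x - 8x^2 + 2x^3. Then AVC = 18 - 8x + 2x^2 and MC = 18 - 16x + 6x^2.
The AVC parabola has its vertex at x = 8/4 = 2, where AVC = 18 - 8·2 + 2·2^2 = £10.
With P < min AVC (£8 < £10), every unit sold adds to the loss.
Shutting down limits the loss to fixed cost, £83.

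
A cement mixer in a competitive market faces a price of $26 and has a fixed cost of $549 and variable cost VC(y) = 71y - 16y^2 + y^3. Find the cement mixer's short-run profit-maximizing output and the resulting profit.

Profit = -$387 at y = 9

AVC = 71 - 16y + y^2; min AVC = $7 at y = 8. Since P = $26 ≥ min AVC, the firm produces.
With MC = 71 - 32y + 3y^2, P = MC on the upward-sloping part at y* = 9.
TR = 26·9 = 234. TC = 549 + 72 = 621. Profit = 234 − 621 = -$387.
Shutting down would mean losing the fixed cost of $549, so operating at a loss of $387 is better by $162.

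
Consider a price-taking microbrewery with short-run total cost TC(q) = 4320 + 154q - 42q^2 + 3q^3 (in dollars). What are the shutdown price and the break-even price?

Shutdown price = $7; break-even price = $442

Shutdown price = min AVC. AVC = 154 - 42q + 3q^2, with vertex at q = 7 and minimum $7.
ATC = 4320/q + 154 - 42q + 3q^2. Setting dATC/dq = −4320/q^2 − 42 + 6q = 0 gives q = 12 (since 6·12^3 − 42·12^2 = 4320).
min ATC = 4320/12 + 154 − 42·12 + 3·12^2 = $442. That is the break-even price.
Between these two prices the firm operates at a loss; above $442 it earns a profit.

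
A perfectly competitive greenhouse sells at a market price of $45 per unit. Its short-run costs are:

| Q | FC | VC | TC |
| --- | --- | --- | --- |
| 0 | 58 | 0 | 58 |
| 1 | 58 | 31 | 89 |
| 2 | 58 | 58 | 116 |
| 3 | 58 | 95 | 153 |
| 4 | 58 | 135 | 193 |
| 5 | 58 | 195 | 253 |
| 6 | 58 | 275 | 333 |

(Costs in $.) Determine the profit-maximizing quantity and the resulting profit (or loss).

Compute π = P·Q − TC at each output: Q=0: -58; Q=1: -44; Q=2: -26; Q=3: -18; Q=4: -13; Q=5: -28; Q=6: -63.
Profit is maximized at Q = 4. AVC there is 135/4 = $33.75 ≤ P, so producing beats shutting down (which would give -$58).

Q = 4; profit = -$13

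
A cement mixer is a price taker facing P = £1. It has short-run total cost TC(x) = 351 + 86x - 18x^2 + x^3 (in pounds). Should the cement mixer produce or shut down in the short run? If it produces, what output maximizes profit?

Shut down

Strip out fixed cost: VC = 86x - 18x^2 + x^3. Then AVC = 86 - 18x + x^2 and MC = 86 - 36x + 3x^2.
AVC hits its minimum where MC = AVC, at x = 9, giving min AVC = 86 - 18·9 + 9^2 = £5.
With P < min AVC (£1 < £5), every unit sold adds to the loss.
Best response: produce nothing and absorb the £351 fixed cost.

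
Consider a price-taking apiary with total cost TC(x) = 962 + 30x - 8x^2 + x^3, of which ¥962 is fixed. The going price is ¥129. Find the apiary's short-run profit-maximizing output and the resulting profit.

AVC = 30 - 8x + x^2; min AVC = ¥14 at x = 4. Since P = ¥129 ≥ min AVC, the firm produces.
With MC = 30 - 16x + 3x^2, P = MC on the upward-sloping part at x* = 9.
TR = 129·9 = 1161. TC = 962 + 351 = 1313. Profit = 1161 − 1313 = -¥152.
That loss of ¥152 beats the ¥962 the firm would lose by shutting down; producing recovers ¥810 of fixed cost.

Profit = -¥152 at x = 9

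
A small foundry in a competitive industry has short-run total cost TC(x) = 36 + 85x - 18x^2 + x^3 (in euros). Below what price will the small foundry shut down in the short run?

Short-run supply begins at min AVC. From VC = 85x - 18x^2 + x^3, AVC = 85 - 18x + x^2.
At the minimum of AVC, MC = AVC. MC = 85 - 36x + 3x^2; setting MC = AVC gives 2x^2 - 18x = 0, so x = 9. min AVC = 4.
For P < €4 the firm produces nothing.

€4 per unit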